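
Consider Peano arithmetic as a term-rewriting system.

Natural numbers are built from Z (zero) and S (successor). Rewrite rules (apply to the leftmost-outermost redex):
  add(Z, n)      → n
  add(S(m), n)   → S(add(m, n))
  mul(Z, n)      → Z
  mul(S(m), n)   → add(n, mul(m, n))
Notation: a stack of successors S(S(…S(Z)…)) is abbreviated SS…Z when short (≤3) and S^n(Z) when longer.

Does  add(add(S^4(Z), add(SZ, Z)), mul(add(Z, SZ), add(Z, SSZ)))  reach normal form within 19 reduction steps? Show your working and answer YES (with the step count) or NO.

  start: add(add(S^4(Z), add(SZ, Z)), mul(add(Z, SZ), add(Z, SSZ)))
  [1] add(S(add(SSSZ, add(SZ, Z))), mul(add(Z, SZ), add(Z, SSZ)))
  [2] S(add(add(SSSZ, add(SZ, Z)), mul(add(Z, SZ), add(Z, SSZ))))
  [3] S(add(S(add(SSZ, add(SZ, Z))), mul(add(Z, SZ), add(Z, SSZ))))
  [4] S(S(add(add(SSZ, add(SZ, Z)), mul(add(Z, SZ), add(Z, SSZ)))))
  [5] S(S(add(S(add(SZ, add(SZ, Z))), mul(add(Z, SZ), add(Z, SSZ)))))
  [6] S(S(S(add(add(SZ, add(SZ, Z)), mul(add(Z, SZ), add(Z, SSZ))))))
  [7] S(S(S(add(S(add(Z, add(SZ, Z))), mul(add(Z, SZ), add(Z, SSZ))))))
  [8] S(S(S(S(add(add(Z, add(SZ, Z)), mul(add(Z, SZ), add(Z, SSZ)))))))
  [9] S(S(S(S(add(add(SZ, Z), mul(add(Z, SZ), add(Z, SSZ)))))))
  [10] S(S(S(S(add(S(add(Z, Z)), mul(add(Z, SZ), add(Z, SSZ)))))))
  [11] S(S(S(S(S(add(add(Z, Z), mul(add(Z, SZ), add(Z, SSZ))))))))
  [12] S(S(S(S(S(add(Z, mul(add(Z, SZ), add(Z, SSZ))))))))
  [13] S(S(S(S(S(mul(add(Z, SZ), add(Z, SSZ)))))))
  [14] S(S(S(S(S(mul(SZ, add(Z, SSZ)))))))
  [15] S(S(S(S(S(add(add(Z, SSZ), mul(Z, add(Z, SSZ))))))))
  [16] S(S(S(S(S(add(SSZ, mul(Z, add(Z, SSZ))))))))
  [17] S(S(S(S(S(S(add(SZ, mul(Z, add(Z, SSZ)))))))))
  [18] S(S(S(S(S(S(S(add(Z, mul(Z, add(Z, SSZ))))))))))
  [19] S(S(S(S(S(S(S(mul(Z, add(Z, SSZ)))))))))

Answer: NO — after 19 steps the term is S(S(S(S(S(S(S(mul(Z, add(Z, SSZ))))))))), not yet normal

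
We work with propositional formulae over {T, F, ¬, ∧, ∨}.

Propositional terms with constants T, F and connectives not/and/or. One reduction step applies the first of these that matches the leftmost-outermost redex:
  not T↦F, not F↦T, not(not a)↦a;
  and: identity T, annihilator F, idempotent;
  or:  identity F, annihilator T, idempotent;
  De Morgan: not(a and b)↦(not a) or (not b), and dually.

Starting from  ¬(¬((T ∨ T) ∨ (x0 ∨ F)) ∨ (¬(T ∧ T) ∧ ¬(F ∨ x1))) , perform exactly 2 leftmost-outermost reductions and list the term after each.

Answer: after 2 steps: ((T ∨ T) ∨ (x0 ∨ F)) ∧ ¬(¬(T ∧ T) ∧ ¬(F ∨ x1))

Derivation:
  start: ¬(¬((T ∨ T) ∨ (x0 ∨ F)) ∨ (¬(T ∧ T) ∧ ¬(F ∨ x1)))
  [1] ¬¬((T ∨ T) ∨ (x0 ∨ F)) ∧ ¬(¬(T ∧ T) ∧ ¬(F ∨ x1))
  [2] ((T ∨ T) ∨ (x0 ∨ F)) ∧ ¬(¬(T ∧ T) ∧ ¬(F ∨ x1))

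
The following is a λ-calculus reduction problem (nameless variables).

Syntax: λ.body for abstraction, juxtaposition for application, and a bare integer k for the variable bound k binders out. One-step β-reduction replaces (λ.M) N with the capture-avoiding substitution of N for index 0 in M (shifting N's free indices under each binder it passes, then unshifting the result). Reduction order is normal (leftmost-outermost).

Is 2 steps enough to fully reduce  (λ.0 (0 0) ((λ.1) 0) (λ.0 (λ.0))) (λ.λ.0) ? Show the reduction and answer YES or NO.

  start: (λ.0 (0 0) ((λ.1) 0) (λ.0 (λ.0))) (λ.λ.0)
  →1  (λ.λ.0) ((λ.λ.0) (λ.λ.0)) ((λ.λ.λ.0) (λ.λ.0)) (λ.0 (λ.0))
  →2  (λ.0) ((λ.λ.λ.0) (λ.λ.0)) (λ.0 (λ.0))

Answer: NO — after 2 steps the term is (λ.0) ((λ.λ.λ.0) (λ.λ.0)) (λ.0 (λ.0)), not yet normal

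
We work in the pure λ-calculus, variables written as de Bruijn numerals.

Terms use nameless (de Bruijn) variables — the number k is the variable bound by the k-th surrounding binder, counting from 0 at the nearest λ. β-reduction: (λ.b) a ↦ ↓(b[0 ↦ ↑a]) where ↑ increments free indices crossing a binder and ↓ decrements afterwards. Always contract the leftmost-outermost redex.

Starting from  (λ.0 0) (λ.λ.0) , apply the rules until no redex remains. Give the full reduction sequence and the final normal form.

  start: (λ.0 0) (λ.λ.0)
  step 1: (λ.λ.0) (λ.λ.0)
  step 2: λ.0

Answer: normal form = λ.0  (in 2 steps)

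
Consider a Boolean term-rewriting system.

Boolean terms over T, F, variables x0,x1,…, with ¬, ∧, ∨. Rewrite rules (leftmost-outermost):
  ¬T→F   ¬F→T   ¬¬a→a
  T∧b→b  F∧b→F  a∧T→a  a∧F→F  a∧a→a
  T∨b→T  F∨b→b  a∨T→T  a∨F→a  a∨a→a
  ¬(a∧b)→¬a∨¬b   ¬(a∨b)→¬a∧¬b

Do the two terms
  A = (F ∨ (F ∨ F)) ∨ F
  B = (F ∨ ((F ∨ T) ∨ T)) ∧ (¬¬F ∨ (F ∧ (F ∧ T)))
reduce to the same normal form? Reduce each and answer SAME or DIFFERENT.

Term A:
  start: (F ∨ (F ∨ F)) ∨ F
  [1] F ∨ (F ∨ F)
  [2] F ∨ F
  [3] F

Term B:
  start: (F ∨ ((F ∨ T) ∨ T)) ∧ (¬¬F ∨ (F ∧ (F ∧ T)))
  [1] ((F ∨ T) ∨ T) ∧ (¬¬F ∨ (F ∧ (F ∧ T)))
  [2] T ∧ (¬¬F ∨ (F ∧ (F ∧ T)))
  [3] ¬¬F ∨ (F ∧ (F ∧ T))
  [4] F ∨ (F ∧ (F ∧ T))
  [5] F ∧ (F ∧ T)
  [6] F

Answer: SAME — A ⇓ F, B ⇓ F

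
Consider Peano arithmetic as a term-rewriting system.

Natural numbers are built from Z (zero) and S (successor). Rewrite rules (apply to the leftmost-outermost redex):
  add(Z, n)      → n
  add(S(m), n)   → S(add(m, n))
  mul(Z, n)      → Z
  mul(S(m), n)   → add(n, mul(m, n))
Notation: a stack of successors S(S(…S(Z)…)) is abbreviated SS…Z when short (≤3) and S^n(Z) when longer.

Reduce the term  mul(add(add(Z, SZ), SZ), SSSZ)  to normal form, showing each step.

Answer: normal form = S^6(Z)  (in 14 steps)

Reduction:
  start: mul(add(add(Z, SZ), SZ), SSSZ)
  [1] mul(add(SZ, SZ), SSSZ)
  [2] mul(S(add(Z, SZ)), SSSZ)
  [3] add(SSSZ, mul(add(Z, SZ), SSSZ))
  [4] S(add(SSZ, mul(add(Z, SZ), SSSZ)))
  [5] S(S(add(SZ, mul(add(Z, SZ), SSSZ))))
  [6] S(S(S(add(Z, mul(add(Z, SZ), SSSZ)))))
  [7] S(S(S(mul(add(Z, SZ), SSSZ))))
  [8] S(S(S(mul(SZ, SSSZ))))
  [9] S(S(S(add(SSSZ, mul(Z, SSSZ)))))
  [10] S(S(S(S(add(SSZ, mul(Z, SSSZ))))))
  [11] S(S(S(S(S(add(SZ, mul(Z, SSSZ)))))))
  [12] S(S(S(S(S(S(add(Z, mul(Z, SSSZ))))))))
  [13] S(S(S(S(S(S(mul(Z, SSSZ)))))))
  [14] S^6(Z)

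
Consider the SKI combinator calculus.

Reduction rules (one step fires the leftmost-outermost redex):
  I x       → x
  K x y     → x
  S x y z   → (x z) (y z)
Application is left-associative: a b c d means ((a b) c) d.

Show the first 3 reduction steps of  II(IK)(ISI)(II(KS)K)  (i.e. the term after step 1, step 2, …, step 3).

Answer: after 3 steps: K(ISI)(II(KS)K)

Derivation:
  start: II(IK)(ISI)(II(KS)K)
  [1] I(IK)(ISI)(II(KS)K)
  [2] IK(ISI)(II(KS)K)
  [3] K(ISI)(II(KS)K)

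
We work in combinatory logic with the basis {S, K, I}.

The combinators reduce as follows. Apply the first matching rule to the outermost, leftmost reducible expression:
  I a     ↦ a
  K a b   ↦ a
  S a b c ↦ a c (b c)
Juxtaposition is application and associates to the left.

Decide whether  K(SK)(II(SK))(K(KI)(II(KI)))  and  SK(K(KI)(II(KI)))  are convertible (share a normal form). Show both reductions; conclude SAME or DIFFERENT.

Term A:
  start: K(SK)(II(SK))(K(KI)(II(KI)))
  →1  SK(K(KI)(II(KI)))
  →2  SK(KI)

Term B:
  start: SK(K(KI)(II(KI)))
  →1  SK(KI)

Answer: SAME — A ⇓ SK(KI), B ⇓ SK(KI)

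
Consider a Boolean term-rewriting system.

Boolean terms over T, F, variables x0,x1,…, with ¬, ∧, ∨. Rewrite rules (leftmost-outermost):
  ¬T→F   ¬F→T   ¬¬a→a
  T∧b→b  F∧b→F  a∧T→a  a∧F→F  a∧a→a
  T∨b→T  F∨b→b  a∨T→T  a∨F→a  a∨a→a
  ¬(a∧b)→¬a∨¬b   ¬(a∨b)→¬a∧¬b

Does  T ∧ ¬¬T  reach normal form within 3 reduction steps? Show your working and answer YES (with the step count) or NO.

Answer: YES — reaches normal form T in 2 ≤ 3 steps

Reduction:
  start: T ∧ ¬¬T
  step 1: ¬¬T
  step 2: T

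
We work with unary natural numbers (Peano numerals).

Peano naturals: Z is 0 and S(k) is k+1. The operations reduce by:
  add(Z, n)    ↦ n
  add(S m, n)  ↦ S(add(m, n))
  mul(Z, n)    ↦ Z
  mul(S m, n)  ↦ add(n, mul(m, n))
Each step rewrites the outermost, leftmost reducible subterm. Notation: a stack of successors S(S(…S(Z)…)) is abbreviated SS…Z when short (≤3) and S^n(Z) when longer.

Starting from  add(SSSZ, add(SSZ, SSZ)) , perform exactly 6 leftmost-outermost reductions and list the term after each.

Answer: after 6 steps: S(S(S(S(S(add(Z, SSZ))))))

Derivation:
  start: add(SSSZ, add(SSZ, SSZ))
  →1  S(add(SSZ, add(SSZ, SSZ)))
  →2  S(S(add(SZ, add(SSZ, SSZ))))
  →3  S(S(S(add(Z, add(SSZ, SSZ)))))
  →4  S(S(S(add(SSZ, SSZ))))
  →5  S(S(S(S(add(SZ, SSZ)))))
  →6  S(S(S(S(S(add(Z, SSZ))))))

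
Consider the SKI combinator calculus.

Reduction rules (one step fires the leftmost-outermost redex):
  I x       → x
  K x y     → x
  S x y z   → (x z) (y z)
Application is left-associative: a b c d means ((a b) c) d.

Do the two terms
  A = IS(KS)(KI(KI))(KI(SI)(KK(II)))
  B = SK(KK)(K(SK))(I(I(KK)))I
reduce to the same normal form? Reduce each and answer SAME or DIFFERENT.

Answer: DIFFERENT — A ⇓ SK, B ⇓ SKI

Reduction:
Term A:
  start: IS(KS)(KI(KI))(KI(SI)(KK(II)))
  step 1: S(KS)(KI(KI))(KI(SI)(KK(II)))
  step 2: KS(KI(SI)(KK(II)))(KI(KI)(KI(SI)(KK(II))))
  step 3: S(KI(KI)(KI(SI)(KK(II))))
  step 4: S(I(KI(SI)(KK(II))))
  step 5: S(KI(SI)(KK(II)))
  step 6: S(I(KK(II)))
  step 7: S(KK(II))
  step 8: SK

Term B:
  start: SK(KK)(K(SK))(I(I(KK)))I
  step 1: K(K(SK))(KK(K(SK)))(I(I(KK)))I
  step 2: K(SK)(I(I(KK)))I
  step 3: SKI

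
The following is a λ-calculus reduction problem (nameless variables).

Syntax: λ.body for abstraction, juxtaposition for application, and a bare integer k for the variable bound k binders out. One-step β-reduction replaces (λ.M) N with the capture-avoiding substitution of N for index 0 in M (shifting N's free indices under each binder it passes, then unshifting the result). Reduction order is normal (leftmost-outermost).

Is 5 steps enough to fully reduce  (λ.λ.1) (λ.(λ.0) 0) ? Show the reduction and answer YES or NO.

Answer: YES — reaches normal form λ.λ.0 in 2 ≤ 5 steps

Derivation:
  start: (λ.λ.1) (λ.(λ.0) 0)
  →1  λ.λ.(λ.0) 0
  →2  λ.λ.0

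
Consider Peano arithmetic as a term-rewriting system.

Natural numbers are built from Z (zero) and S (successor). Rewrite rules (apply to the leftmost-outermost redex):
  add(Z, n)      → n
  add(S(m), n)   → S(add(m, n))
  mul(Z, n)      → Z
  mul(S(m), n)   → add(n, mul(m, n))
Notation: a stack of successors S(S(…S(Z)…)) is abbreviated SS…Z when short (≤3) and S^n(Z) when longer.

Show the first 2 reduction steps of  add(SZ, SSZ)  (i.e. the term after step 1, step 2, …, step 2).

Answer: after 2 steps: SSSZ

Reduction:
  start: add(SZ, SSZ)
  step 1: S(add(Z, SSZ))
  step 2: SSSZ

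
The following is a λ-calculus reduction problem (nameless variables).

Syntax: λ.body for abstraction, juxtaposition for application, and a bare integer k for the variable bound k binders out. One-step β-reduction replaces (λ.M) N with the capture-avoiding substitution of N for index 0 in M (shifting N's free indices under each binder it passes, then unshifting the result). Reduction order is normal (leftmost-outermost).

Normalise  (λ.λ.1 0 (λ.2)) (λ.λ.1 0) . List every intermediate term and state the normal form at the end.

  start: (λ.λ.1 0 (λ.2)) (λ.λ.1 0)
  step 1: λ.(λ.λ.1 0) 0 (λ.λ.λ.1 0)
  step 2: λ.(λ.1 0) (λ.λ.λ.1 0)
  step 3: λ.0 (λ.λ.λ.1 0)

Answer: normal form = λ.0 (λ.λ.λ.1 0)  (in 3 steps)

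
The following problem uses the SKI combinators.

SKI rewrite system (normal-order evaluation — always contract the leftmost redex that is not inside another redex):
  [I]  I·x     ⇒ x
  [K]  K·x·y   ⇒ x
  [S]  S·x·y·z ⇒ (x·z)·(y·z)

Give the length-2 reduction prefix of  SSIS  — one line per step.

Answer: after 2 steps: SSS

Derivation:
  start: SSIS
  →1  SS(IS)
  →2  SSS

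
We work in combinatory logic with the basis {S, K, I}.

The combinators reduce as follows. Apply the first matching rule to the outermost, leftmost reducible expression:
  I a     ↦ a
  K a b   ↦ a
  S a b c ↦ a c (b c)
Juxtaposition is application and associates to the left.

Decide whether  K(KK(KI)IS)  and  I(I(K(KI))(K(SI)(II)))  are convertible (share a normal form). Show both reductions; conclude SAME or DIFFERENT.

Term A:
  start: K(KK(KI)IS)
  step 1: K(KIS)
  step 2: KI

Term B:
  start: I(I(K(KI))(K(SI)(II)))
  step 1: I(K(KI))(K(SI)(II))
  step 2: K(KI)(K(SI)(II))
  step 3: KI

Answer: SAME — A ⇓ KI, B ⇓ KI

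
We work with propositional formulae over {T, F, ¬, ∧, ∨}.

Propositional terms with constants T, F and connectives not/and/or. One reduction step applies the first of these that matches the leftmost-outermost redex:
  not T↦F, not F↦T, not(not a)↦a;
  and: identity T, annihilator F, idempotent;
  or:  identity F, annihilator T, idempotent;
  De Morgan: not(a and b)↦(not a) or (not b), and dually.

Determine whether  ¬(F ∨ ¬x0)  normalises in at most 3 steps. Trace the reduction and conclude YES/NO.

Answer: NO — after 3 steps the term is ¬¬x0, not yet normal

Reduction:
  start: ¬(F ∨ ¬x0)
  step 1: ¬F ∧ ¬¬x0
  step 2: T ∧ ¬¬x0
  step 3: ¬¬x0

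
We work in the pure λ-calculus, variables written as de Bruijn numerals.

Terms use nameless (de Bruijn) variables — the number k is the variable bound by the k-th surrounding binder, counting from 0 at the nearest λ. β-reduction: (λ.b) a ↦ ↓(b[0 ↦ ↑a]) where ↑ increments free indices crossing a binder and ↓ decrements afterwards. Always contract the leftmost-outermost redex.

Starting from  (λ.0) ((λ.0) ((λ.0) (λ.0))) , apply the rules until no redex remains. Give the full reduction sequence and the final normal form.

Answer: normal form = λ.0  (in 3 steps)

Reduction:
  start: (λ.0) ((λ.0) ((λ.0) (λ.0)))
  step 1: (λ.0) ((λ.0) (λ.0))
  step 2: (λ.0) (λ.0)
  step 3: λ.0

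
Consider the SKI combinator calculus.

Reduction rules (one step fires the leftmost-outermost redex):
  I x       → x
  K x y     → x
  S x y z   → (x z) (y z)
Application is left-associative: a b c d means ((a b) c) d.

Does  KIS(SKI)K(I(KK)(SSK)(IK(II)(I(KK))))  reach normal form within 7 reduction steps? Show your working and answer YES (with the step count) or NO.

  start: KIS(SKI)K(I(KK)(SSK)(IK(II)(I(KK))))
  step 1: I(SKI)K(I(KK)(SSK)(IK(II)(I(KK))))
  step 2: SKIK(I(KK)(SSK)(IK(II)(I(KK))))
  step 3: KK(IK)(I(KK)(SSK)(IK(II)(I(KK))))
  step 4: K(I(KK)(SSK)(IK(II)(I(KK))))
  step 5: K(KK(SSK)(IK(II)(I(KK))))
  step 6: K(K(IK(II)(I(KK))))
  step 7: K(K(K(II)(I(KK))))

Answer: NO — after 7 steps the term is K(K(K(II)(I(KK)))), not yet normal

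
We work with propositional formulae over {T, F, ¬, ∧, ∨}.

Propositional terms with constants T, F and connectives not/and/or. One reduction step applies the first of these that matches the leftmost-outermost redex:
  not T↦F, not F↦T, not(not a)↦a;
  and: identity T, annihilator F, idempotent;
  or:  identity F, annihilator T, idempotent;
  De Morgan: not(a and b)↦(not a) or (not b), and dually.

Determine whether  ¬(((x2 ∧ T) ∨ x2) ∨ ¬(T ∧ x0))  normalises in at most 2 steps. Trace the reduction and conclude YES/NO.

Answer: NO — after 2 steps the term is (¬(x2 ∧ T) ∧ ¬x2) ∧ ¬¬(T ∧ x0), not yet normal

Working:
  start: ¬(((x2 ∧ T) ∨ x2) ∨ ¬(T ∧ x0))
  [1] ¬((x2 ∧ T) ∨ x2) ∧ ¬¬(T ∧ x0)
  [2] (¬(x2 ∧ T) ∧ ¬x2) ∧ ¬¬(T ∧ x0)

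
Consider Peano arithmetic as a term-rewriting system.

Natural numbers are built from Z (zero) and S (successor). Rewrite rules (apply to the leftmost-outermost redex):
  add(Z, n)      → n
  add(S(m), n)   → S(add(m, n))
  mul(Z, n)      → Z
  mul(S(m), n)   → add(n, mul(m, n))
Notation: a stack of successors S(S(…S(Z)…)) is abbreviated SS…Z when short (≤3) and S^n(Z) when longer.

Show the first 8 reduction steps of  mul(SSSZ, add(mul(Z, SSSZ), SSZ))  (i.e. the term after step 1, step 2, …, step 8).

Answer: after 8 steps: S(S(add(add(Z, SSZ), mul(SZ, add(mul(Z, SSSZ), SSZ)))))

Derivation:
  start: mul(SSSZ, add(mul(Z, SSSZ), SSZ))
  →1  add(add(mul(Z, SSSZ), SSZ), mul(SSZ, add(mul(Z, SSSZ), SSZ)))
  →2  add(add(Z, SSZ), mul(SSZ, add(mul(Z, SSSZ), SSZ)))
  →3  add(SSZ, mul(SSZ, add(mul(Z, SSSZ), SSZ)))
  →4  S(add(SZ, mul(SSZ, add(mul(Z, SSSZ), SSZ))))
  →5  S(S(add(Z, mul(SSZ, add(mul(Z, SSSZ), SSZ)))))
  →6  S(S(mul(SSZ, add(mul(Z, SSSZ), SSZ))))
  →7  S(S(add(add(mul(Z, SSSZ), SSZ), mul(SZ, add(mul(Z, SSSZ), SSZ)))))
  →8  S(S(add(add(Z, SSZ), mul(SZ, add(mul(Z, SSSZ), SSZ)))))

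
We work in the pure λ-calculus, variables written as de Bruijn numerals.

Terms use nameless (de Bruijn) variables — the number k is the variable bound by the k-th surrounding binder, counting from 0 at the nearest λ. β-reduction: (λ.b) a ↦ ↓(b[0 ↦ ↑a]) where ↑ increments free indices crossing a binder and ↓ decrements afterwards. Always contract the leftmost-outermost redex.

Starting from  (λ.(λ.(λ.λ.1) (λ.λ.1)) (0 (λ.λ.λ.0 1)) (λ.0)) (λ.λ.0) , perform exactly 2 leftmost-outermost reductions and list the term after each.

Answer: after 2 steps: (λ.λ.1) (λ.λ.1) (λ.0)

Derivation:
  start: (λ.(λ.(λ.λ.1) (λ.λ.1)) (0 (λ.λ.λ.0 1)) (λ.0)) (λ.λ.0)
  step 1: (λ.(λ.λ.1) (λ.λ.1)) ((λ.λ.0) (λ.λ.λ.0 1)) (λ.0)
  step 2: (λ.λ.1) (λ.λ.1) (λ.0)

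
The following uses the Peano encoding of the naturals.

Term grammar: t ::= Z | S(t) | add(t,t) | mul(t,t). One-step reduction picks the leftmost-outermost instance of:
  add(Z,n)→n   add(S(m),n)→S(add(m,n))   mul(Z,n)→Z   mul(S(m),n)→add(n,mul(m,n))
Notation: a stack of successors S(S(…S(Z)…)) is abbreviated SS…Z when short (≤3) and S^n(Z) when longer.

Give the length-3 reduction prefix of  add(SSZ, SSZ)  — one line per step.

Answer: after 3 steps: S^4(Z)

Reduction:
  start: add(SSZ, SSZ)
  [1] S(add(SZ, SSZ))
  [2] S(S(add(Z, SSZ)))
  [3] S^4(Z)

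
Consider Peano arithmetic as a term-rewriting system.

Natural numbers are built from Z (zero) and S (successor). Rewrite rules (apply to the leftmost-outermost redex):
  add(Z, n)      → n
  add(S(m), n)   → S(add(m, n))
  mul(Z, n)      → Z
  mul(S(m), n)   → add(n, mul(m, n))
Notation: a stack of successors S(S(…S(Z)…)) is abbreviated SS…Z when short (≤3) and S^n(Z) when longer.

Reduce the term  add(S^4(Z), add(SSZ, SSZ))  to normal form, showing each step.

Answer: normal form = S^8(Z)  (in 8 steps)

Working:
  start: add(S^4(Z), add(SSZ, SSZ))
  step 1: S(add(SSSZ, add(SSZ, SSZ)))
  step 2: S(S(add(SSZ, add(SSZ, SSZ))))
  step 3: S(S(S(add(SZ, add(SSZ, SSZ)))))
  step 4: S(S(S(S(add(Z, add(SSZ, SSZ))))))
  step 5: S(S(S(S(add(SSZ, SSZ)))))
  step 6: S(S(S(S(S(add(SZ, SSZ))))))
  step 7: S(S(S(S(S(S(add(Z, SSZ)))))))
  step 8: S^8(Z)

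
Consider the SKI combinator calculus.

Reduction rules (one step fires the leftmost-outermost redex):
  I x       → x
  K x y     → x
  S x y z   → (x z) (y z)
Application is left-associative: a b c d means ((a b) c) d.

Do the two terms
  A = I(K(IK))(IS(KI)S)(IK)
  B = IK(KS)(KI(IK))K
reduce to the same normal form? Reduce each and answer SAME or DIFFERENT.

Term A:
  start: I(K(IK))(IS(KI)S)(IK)
  →1  K(IK)(IS(KI)S)(IK)
  →2  IK(IK)
  →3  K(IK)
  →4  KK

Term B:
  start: IK(KS)(KI(IK))K
  →1  K(KS)(KI(IK))K
  →2  KSK
  →3  S

Answer: DIFFERENT — A ⇓ KK, B ⇓ S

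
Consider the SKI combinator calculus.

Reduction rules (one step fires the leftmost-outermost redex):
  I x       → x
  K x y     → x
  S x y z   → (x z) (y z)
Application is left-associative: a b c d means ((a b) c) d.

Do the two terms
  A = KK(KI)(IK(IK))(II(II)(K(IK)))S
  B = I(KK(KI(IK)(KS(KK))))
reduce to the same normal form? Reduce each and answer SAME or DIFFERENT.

Term A:
  start: KK(KI)(IK(IK))(II(II)(K(IK)))S
  →1  K(IK(IK))(II(II)(K(IK)))S
  →2  IK(IK)S
  →3  K(IK)S
  →4  IK
  →5  K

Term B:
  start: I(KK(KI(IK)(KS(KK))))
  →1  KK(KI(IK)(KS(KK)))
  →2  K

Answer: SAME — A ⇓ K, B ⇓ K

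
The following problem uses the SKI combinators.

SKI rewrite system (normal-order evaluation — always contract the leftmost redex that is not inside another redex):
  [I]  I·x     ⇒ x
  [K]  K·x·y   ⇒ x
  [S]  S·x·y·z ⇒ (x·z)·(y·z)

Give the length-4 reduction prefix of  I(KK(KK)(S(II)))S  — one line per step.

  start: I(KK(KK)(S(II)))S
  step 1: KK(KK)(S(II))S
  step 2: K(S(II))S
  step 3: S(II)
  step 4: SI

Answer: after 4 steps: SI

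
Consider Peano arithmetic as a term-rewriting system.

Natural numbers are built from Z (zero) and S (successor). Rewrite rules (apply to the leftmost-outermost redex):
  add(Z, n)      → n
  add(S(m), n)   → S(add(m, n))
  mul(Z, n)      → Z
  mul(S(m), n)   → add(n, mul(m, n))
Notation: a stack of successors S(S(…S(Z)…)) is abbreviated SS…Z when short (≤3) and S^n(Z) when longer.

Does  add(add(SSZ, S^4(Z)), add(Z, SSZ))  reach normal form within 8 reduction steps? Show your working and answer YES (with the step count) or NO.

  start: add(add(SSZ, S^4(Z)), add(Z, SSZ))
  →1  add(S(add(SZ, S^4(Z))), add(Z, SSZ))
  →2  S(add(add(SZ, S^4(Z)), add(Z, SSZ)))
  →3  S(add(S(add(Z, S^4(Z))), add(Z, SSZ)))
  →4  S(S(add(add(Z, S^4(Z)), add(Z, SSZ))))
  →5  S(S(add(S^4(Z), add(Z, SSZ))))
  →6  S(S(S(add(SSSZ, add(Z, SSZ)))))
  →7  S(S(S(S(add(SSZ, add(Z, SSZ))))))
  →8  S(S(S(S(S(add(SZ, add(Z, SSZ)))))))

Answer: NO — after 8 steps the term is S(S(S(S(S(add(SZ, add(Z, SSZ))))))), not yet normal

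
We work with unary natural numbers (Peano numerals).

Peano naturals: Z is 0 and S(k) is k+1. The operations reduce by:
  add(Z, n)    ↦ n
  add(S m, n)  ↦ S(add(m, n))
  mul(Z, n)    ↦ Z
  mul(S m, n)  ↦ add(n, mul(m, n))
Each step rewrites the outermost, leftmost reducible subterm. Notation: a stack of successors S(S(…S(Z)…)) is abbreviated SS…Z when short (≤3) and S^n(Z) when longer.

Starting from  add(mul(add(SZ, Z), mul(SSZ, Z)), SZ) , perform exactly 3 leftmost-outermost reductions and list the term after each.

  start: add(mul(add(SZ, Z), mul(SSZ, Z)), SZ)
  →1  add(mul(S(add(Z, Z)), mul(SSZ, Z)), SZ)
  →2  add(add(mul(SSZ, Z), mul(add(Z, Z), mul(SSZ, Z))), SZ)
  →3  add(add(add(Z, mul(SZ, Z)), mul(add(Z, Z), mul(SSZ, Z))), SZ)

Answer: after 3 steps: add(add(add(Z, mul(SZ, Z)), mul(add(Z, Z), mul(SSZ, Z))), SZ)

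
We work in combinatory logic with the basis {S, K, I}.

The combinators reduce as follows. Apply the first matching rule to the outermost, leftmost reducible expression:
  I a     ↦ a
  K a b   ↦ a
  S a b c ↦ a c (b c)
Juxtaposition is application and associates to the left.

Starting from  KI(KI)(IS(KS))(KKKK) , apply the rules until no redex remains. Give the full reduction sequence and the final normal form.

  start: KI(KI)(IS(KS))(KKKK)
  [1] I(IS(KS))(KKKK)
  [2] IS(KS)(KKKK)
  [3] S(KS)(KKKK)
  [4] S(KS)(KK)

Answer: normal form = S(KS)(KK)  (in 4 steps)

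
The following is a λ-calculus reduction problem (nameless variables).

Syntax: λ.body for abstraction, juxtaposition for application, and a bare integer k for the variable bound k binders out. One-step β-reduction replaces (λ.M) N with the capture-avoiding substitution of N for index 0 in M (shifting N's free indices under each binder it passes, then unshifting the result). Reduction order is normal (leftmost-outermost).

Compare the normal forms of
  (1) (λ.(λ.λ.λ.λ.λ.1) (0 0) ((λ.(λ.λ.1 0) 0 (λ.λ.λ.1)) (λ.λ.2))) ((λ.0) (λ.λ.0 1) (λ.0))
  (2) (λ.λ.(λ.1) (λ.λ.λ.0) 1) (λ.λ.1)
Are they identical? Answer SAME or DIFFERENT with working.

Term A:
  start: (λ.(λ.λ.λ.λ.λ.1) (0 0) ((λ.(λ.λ.1 0) 0 (λ.λ.λ.1)) (λ.λ.2))) ((λ.0) (λ.λ.0 1) (λ.0))
  [1] (λ.λ.λ.λ.λ.1) ((λ.0) (λ.λ.0 1) (λ.0) ((λ.0) (λ.λ.0 1) (λ.0))) ((λ.(λ.λ.1 0) 0 (λ.λ.λ.1)) (λ.λ.(λ.0) (λ.λ.0 1) (λ.0)))
  [2] (λ.λ.λ.λ.1) ((λ.(λ.λ.1 0) 0 (λ.λ.λ.1)) (λ.λ.(λ.0) (λ.λ.0 1) (λ.0)))
  [3] λ.λ.λ.1

Term B:
  start: (λ.λ.(λ.1) (λ.λ.λ.0) 1) (λ.λ.1)
  [1] λ.(λ.1) (λ.λ.λ.0) (λ.λ.1)
  [2] λ.0 (λ.λ.1)

Answer: DIFFERENT — A ⇓ λ.λ.λ.1, B ⇓ λ.0 (λ.λ.1)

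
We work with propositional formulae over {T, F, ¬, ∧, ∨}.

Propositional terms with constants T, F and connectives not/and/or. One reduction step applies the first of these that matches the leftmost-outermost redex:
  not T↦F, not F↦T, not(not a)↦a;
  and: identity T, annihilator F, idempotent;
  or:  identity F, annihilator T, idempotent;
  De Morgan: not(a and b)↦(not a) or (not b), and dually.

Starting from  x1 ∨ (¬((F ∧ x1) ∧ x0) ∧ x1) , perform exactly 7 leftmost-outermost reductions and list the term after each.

  start: x1 ∨ (¬((F ∧ x1) ∧ x0) ∧ x1)
  step 1: x1 ∨ ((¬(F ∧ x1) ∨ ¬x0) ∧ x1)
  step 2: x1 ∨ (((¬F ∨ ¬x1) ∨ ¬x0) ∧ x1)
  step 3: x1 ∨ (((T ∨ ¬x1) ∨ ¬x0) ∧ x1)
  step 4: x1 ∨ ((T ∨ ¬x0) ∧ x1)
  step 5: x1 ∨ (T ∧ x1)
  step 6: x1 ∨ x1
  step 7: x1

Answer: after 7 steps: x1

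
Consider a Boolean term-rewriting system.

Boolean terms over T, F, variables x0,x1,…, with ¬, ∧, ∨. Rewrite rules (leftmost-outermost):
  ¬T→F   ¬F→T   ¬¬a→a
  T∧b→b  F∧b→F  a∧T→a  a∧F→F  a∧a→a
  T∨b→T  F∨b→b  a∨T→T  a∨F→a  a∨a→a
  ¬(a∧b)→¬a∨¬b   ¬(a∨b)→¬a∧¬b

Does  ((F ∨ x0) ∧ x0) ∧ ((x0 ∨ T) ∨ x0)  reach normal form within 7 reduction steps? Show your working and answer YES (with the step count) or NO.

Answer: YES — reaches normal form x0 in 5 ≤ 7 steps

Reduction:
  start: ((F ∨ x0) ∧ x0) ∧ ((x0 ∨ T) ∨ x0)
  [1] (x0 ∧ x0) ∧ ((x0 ∨ T) ∨ x0)
  [2] x0 ∧ ((x0 ∨ T) ∨ x0)
  [3] x0 ∧ (T ∨ x0)
  [4] x0 ∧ T
  [5] x0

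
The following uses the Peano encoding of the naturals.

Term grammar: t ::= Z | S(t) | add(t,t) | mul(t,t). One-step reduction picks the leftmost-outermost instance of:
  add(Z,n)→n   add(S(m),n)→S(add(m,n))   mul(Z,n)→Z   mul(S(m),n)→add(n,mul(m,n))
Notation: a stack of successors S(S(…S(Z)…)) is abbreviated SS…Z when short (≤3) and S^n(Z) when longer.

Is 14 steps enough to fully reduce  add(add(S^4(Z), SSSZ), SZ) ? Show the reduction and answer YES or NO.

Answer: YES — reaches normal form S^8(Z) in 13 ≤ 14 steps

Working:
  start: add(add(S^4(Z), SSSZ), SZ)
  →1  add(S(add(SSSZ, SSSZ)), SZ)
  →2  S(add(add(SSSZ, SSSZ), SZ))
  →3  S(add(S(add(SSZ, SSSZ)), SZ))
  →4  S(S(add(add(SSZ, SSSZ), SZ)))
  →5  S(S(add(S(add(SZ, SSSZ)), SZ)))
  →6  S(S(S(add(add(SZ, SSSZ), SZ))))
  →7  S(S(S(add(S(add(Z, SSSZ)), SZ))))
  →8  S(S(S(S(add(add(Z, SSSZ), SZ)))))
  →9  S(S(S(S(add(SSSZ, SZ)))))
  →10  S(S(S(S(S(add(SSZ, SZ))))))
  →11  S(S(S(S(S(S(add(SZ, SZ)))))))
  →12  S(S(S(S(S(S(S(add(Z, SZ))))))))
  →13  S^8(Z)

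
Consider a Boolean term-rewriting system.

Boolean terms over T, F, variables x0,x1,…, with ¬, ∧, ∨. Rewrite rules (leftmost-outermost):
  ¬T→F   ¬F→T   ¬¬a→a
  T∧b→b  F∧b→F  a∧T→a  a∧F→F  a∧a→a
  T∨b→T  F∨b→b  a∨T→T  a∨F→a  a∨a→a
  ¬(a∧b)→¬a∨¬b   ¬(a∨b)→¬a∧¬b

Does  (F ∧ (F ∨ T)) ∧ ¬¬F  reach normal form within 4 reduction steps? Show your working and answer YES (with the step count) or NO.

  start: (F ∧ (F ∨ T)) ∧ ¬¬F
  →1  F ∧ ¬¬F
  →2  F

Answer: YES — reaches normal form F in 2 ≤ 4 steps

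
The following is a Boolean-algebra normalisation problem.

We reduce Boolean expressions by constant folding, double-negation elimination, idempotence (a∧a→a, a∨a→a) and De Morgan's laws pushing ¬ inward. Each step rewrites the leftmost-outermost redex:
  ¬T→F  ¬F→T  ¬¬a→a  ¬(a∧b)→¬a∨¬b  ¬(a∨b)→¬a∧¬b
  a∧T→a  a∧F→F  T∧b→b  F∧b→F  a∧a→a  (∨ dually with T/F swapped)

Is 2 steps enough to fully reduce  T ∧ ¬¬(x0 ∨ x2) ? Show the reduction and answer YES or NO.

Answer: YES — reaches normal form x0 ∨ x2 in 2 ≤ 2 steps

Derivation:
  start: T ∧ ¬¬(x0 ∨ x2)
  →1  ¬¬(x0 ∨ x2)
  →2  x0 ∨ x2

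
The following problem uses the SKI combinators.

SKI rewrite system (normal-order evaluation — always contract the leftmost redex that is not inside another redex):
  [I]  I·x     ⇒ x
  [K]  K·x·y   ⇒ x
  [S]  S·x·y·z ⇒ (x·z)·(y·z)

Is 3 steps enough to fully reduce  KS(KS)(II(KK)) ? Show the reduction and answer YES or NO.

  start: KS(KS)(II(KK))
  [1] S(II(KK))
  [2] S(I(KK))
  [3] S(KK)

Answer: YES — reaches normal form S(KK) in 3 ≤ 3 steps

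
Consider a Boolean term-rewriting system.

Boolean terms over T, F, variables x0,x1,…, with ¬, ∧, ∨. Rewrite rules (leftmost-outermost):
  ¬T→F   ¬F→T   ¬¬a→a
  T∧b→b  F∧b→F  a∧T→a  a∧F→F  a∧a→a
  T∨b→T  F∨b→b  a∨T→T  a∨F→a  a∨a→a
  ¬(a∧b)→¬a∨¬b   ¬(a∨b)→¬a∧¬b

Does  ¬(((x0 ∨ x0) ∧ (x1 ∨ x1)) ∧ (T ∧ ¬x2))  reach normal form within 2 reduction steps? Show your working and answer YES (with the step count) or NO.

Answer: NO — after 2 steps the term is (¬(x0 ∨ x0) ∨ ¬(x1 ∨ x1)) ∨ ¬(T ∧ ¬x2), not yet normal

Reduction:
  start: ¬(((x0 ∨ x0) ∧ (x1 ∨ x1)) ∧ (T ∧ ¬x2))
  [1] ¬((x0 ∨ x0) ∧ (x1 ∨ x1)) ∨ ¬(T ∧ ¬x2)
  [2] (¬(x0 ∨ x0) ∨ ¬(x1 ∨ x1)) ∨ ¬(T ∧ ¬x2)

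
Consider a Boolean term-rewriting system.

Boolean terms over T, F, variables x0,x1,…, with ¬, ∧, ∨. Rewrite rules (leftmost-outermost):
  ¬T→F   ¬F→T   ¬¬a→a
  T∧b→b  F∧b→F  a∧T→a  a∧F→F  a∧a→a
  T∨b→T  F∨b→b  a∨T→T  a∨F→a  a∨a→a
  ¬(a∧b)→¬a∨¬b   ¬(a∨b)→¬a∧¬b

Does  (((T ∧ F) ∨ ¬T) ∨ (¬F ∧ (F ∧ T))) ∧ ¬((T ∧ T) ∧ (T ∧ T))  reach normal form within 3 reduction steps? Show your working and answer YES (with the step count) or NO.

  start: (((T ∧ F) ∨ ¬T) ∨ (¬F ∧ (F ∧ T))) ∧ ¬((T ∧ T) ∧ (T ∧ T))
  →1  ((F ∨ ¬T) ∨ (¬F ∧ (F ∧ T))) ∧ ¬((T ∧ T) ∧ (T ∧ T))
  →2  (¬T ∨ (¬F ∧ (F ∧ T))) ∧ ¬((T ∧ T) ∧ (T ∧ T))
  →3  (F ∨ (¬F ∧ (F ∧ T))) ∧ ¬((T ∧ T) ∧ (T ∧ T))

Answer: NO — after 3 steps the term is (F ∨ (¬F ∧ (F ∧ T))) ∧ ¬((T ∧ T) ∧ (T ∧ T)), not yet normal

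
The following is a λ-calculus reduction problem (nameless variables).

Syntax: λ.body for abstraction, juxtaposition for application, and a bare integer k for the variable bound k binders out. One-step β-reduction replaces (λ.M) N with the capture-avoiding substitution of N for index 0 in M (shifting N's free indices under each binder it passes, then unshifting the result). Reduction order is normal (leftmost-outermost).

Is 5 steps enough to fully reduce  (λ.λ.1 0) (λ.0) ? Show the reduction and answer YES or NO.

Answer: YES — reaches normal form λ.0 in 2 ≤ 5 steps

Derivation:
  start: (λ.λ.1 0) (λ.0)
  [1] λ.(λ.0) 0
  [2] λ.0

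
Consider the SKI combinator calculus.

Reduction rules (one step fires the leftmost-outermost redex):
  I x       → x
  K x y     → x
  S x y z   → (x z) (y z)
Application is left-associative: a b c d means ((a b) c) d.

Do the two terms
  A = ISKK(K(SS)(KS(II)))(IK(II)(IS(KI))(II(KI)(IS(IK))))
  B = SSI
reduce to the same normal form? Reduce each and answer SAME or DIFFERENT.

Term A:
  start: ISKK(K(SS)(KS(II)))(IK(II)(IS(KI))(II(KI)(IS(IK))))
  step 1: SKK(K(SS)(KS(II)))(IK(II)(IS(KI))(II(KI)(IS(IK))))
  step 2: K(K(SS)(KS(II)))(K(K(SS)(KS(II))))(IK(II)(IS(KI))(II(KI)(IS(IK))))
  step 3: K(SS)(KS(II))(IK(II)(IS(KI))(II(KI)(IS(IK))))
  step 4: SS(IK(II)(IS(KI))(II(KI)(IS(IK))))
  step 5: SS(K(II)(IS(KI))(II(KI)(IS(IK))))
  step 6: SS(II(II(KI)(IS(IK))))
  step 7: SS(I(II(KI)(IS(IK))))
  step 8: SS(II(KI)(IS(IK)))
  step 9: SS(I(KI)(IS(IK)))
  step 10: SS(KI(IS(IK)))
  step 11: SSI

Term B:
  start: SSI

Answer: SAME — A ⇓ SSI, B ⇓ SSI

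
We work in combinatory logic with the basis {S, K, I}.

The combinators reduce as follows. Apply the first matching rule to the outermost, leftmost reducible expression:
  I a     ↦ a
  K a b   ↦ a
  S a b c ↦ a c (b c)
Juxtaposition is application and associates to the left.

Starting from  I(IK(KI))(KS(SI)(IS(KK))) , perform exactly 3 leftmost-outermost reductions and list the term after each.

Answer: after 3 steps: KI

Reduction:
  start: I(IK(KI))(KS(SI)(IS(KK)))
  →1  IK(KI)(KS(SI)(IS(KK)))
  →2  K(KI)(KS(SI)(IS(KK)))
  →3  KI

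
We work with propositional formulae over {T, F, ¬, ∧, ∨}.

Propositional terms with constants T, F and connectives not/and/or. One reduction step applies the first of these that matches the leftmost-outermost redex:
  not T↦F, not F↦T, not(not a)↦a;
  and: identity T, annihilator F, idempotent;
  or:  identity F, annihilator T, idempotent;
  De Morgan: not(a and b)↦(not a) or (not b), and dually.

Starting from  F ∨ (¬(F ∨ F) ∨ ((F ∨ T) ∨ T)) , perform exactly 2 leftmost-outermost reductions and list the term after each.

Answer: after 2 steps: (¬F ∧ ¬F) ∨ ((F ∨ T) ∨ T)

Derivation:
  start: F ∨ (¬(F ∨ F) ∨ ((F ∨ T) ∨ T))
  →1  ¬(F ∨ F) ∨ ((F ∨ T) ∨ T)
  →2  (¬F ∧ ¬F) ∨ ((F ∨ T) ∨ T)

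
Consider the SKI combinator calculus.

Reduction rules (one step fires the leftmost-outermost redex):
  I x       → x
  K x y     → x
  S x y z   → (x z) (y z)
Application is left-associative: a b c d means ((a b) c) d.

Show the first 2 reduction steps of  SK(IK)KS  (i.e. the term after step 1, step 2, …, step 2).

Answer: after 2 steps: KS

Derivation:
  start: SK(IK)KS
  →1  KK(IKK)S
  →2  KS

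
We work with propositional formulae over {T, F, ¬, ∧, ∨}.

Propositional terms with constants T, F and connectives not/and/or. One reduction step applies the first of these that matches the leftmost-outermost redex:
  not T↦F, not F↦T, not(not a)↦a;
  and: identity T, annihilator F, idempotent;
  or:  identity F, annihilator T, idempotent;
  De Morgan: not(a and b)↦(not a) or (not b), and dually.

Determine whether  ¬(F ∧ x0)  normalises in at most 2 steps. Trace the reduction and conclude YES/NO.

  start: ¬(F ∧ x0)
  →1  ¬F ∨ ¬x0
  →2  T ∨ ¬x0

Answer: NO — after 2 steps the term is T ∨ ¬x0, not yet normal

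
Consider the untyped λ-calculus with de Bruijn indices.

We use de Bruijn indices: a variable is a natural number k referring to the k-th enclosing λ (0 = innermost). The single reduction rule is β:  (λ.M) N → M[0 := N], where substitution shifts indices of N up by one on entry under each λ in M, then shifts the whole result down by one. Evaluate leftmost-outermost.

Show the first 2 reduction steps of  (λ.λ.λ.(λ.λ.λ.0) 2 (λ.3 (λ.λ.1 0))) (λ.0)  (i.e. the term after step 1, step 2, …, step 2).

  start: (λ.λ.λ.(λ.λ.λ.0) 2 (λ.3 (λ.λ.1 0))) (λ.0)
  →1  λ.λ.(λ.λ.λ.0) (λ.0) (λ.(λ.0) (λ.λ.1 0))
  →2  λ.λ.(λ.λ.0) (λ.(λ.0) (λ.λ.1 0))

Answer: after 2 steps: λ.λ.(λ.λ.0) (λ.(λ.0) (λ.λ.1 0))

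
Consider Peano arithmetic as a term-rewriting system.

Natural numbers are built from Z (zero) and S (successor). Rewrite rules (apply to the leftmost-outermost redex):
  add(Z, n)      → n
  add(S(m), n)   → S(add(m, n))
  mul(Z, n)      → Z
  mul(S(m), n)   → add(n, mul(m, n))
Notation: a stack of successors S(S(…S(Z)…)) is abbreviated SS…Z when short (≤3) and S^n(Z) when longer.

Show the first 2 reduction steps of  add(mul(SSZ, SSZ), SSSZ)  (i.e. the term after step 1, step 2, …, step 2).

Answer: after 2 steps: add(S(add(SZ, mul(SZ, SSZ))), SSSZ)

Reduction:
  start: add(mul(SSZ, SSZ), SSSZ)
  step 1: add(add(SSZ, mul(SZ, SSZ)), SSSZ)
  step 2: add(S(add(SZ, mul(SZ, SSZ))), SSSZ)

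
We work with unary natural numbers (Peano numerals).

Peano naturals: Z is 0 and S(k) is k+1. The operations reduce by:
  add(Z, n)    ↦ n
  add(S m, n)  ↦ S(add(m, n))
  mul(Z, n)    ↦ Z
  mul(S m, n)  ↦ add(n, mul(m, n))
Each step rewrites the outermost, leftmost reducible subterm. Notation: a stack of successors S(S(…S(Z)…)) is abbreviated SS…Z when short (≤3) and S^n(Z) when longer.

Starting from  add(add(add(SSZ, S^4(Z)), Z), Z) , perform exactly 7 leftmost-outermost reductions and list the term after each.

Answer: after 7 steps: S(S(add(add(S^4(Z), Z), Z)))

Working:
  start: add(add(add(SSZ, S^4(Z)), Z), Z)
  →1  add(add(S(add(SZ, S^4(Z))), Z), Z)
  →2  add(S(add(add(SZ, S^4(Z)), Z)), Z)
  →3  S(add(add(add(SZ, S^4(Z)), Z), Z))
  →4  S(add(add(S(add(Z, S^4(Z))), Z), Z))
  →5  S(add(S(add(add(Z, S^4(Z)), Z)), Z))
  →6  S(S(add(add(add(Z, S^4(Z)), Z), Z)))
  →7  S(S(add(add(S^4(Z), Z), Z)))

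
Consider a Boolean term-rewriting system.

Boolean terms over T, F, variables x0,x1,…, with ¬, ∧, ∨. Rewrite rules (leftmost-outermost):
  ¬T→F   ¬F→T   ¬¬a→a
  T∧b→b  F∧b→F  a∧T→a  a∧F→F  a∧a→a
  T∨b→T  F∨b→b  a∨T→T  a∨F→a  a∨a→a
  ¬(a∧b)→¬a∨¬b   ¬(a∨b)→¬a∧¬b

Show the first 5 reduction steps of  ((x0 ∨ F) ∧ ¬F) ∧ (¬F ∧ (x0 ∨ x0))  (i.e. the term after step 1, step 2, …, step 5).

  start: ((x0 ∨ F) ∧ ¬F) ∧ (¬F ∧ (x0 ∨ x0))
  [1] (x0 ∧ ¬F) ∧ (¬F ∧ (x0 ∨ x0))
  [2] (x0 ∧ T) ∧ (¬F ∧ (x0 ∨ x0))
  [3] x0 ∧ (¬F ∧ (x0 ∨ x0))
  [4] x0 ∧ (T ∧ (x0 ∨ x0))
  [5] x0 ∧ (x0 ∨ x0)

Answer: after 5 steps: x0 ∧ (x0 ∨ x0)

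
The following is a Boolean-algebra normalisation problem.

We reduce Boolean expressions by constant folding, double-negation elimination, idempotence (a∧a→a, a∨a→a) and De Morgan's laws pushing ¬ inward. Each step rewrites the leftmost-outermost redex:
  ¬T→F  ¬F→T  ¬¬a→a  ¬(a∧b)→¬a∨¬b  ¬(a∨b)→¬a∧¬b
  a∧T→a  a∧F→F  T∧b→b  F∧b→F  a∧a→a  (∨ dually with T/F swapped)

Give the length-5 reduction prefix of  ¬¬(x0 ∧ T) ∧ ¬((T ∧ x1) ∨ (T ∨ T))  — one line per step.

  start: ¬¬(x0 ∧ T) ∧ ¬((T ∧ x1) ∨ (T ∨ T))
  [1] (x0 ∧ T) ∧ ¬((T ∧ x1) ∨ (T ∨ T))
  [2] x0 ∧ ¬((T ∧ x1) ∨ (T ∨ T))
  [3] x0 ∧ (¬(T ∧ x1) ∧ ¬(T ∨ T))
  [4] x0 ∧ ((¬T ∨ ¬x1) ∧ ¬(T ∨ T))
  [5] x0 ∧ ((F ∨ ¬x1) ∧ ¬(T ∨ T))

Answer: after 5 steps: x0 ∧ ((F ∨ ¬x1) ∧ ¬(T ∨ T))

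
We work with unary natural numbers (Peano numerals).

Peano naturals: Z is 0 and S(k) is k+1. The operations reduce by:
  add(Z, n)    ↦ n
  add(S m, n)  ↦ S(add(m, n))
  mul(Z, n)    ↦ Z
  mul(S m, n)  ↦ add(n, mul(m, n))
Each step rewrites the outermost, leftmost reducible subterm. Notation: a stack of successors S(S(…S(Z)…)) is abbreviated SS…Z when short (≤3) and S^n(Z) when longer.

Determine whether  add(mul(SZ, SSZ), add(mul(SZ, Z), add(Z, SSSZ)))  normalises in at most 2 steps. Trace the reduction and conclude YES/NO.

  start: add(mul(SZ, SSZ), add(mul(SZ, Z), add(Z, SSSZ)))
  step 1: add(add(SSZ, mul(Z, SSZ)), add(mul(SZ, Z), add(Z, SSSZ)))
  step 2: add(S(add(SZ, mul(Z, SSZ))), add(mul(SZ, Z), add(Z, SSSZ)))

Answer: NO — after 2 steps the term is add(S(add(SZ, mul(Z, SSZ))), add(mul(SZ, Z), add(Z, SSSZ))), not yet normal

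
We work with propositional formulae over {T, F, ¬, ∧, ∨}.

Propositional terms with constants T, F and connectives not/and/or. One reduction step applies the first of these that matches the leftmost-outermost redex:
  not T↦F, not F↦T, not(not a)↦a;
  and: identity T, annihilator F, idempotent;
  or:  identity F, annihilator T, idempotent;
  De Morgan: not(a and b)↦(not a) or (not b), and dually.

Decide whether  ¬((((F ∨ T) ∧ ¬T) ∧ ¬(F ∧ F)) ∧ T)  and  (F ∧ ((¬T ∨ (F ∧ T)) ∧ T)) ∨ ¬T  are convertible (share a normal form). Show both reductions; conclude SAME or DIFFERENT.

Term A:
  start: ¬((((F ∨ T) ∧ ¬T) ∧ ¬(F ∧ F)) ∧ T)
  [1] ¬(((F ∨ T) ∧ ¬T) ∧ ¬(F ∧ F)) ∨ ¬T
  [2] (¬((F ∨ T) ∧ ¬T) ∨ ¬¬(F ∧ F)) ∨ ¬T
  [3] ((¬(F ∨ T) ∨ ¬¬T) ∨ ¬¬(F ∧ F)) ∨ ¬T
  [4] (((¬F ∧ ¬T) ∨ ¬¬T) ∨ ¬¬(F ∧ F)) ∨ ¬T
  [5] (((T ∧ ¬T) ∨ ¬¬T) ∨ ¬¬(F ∧ F)) ∨ ¬T
  [6] ((¬T ∨ ¬¬T) ∨ ¬¬(F ∧ F)) ∨ ¬T
  [7] ((F ∨ ¬¬T) ∨ ¬¬(F ∧ F)) ∨ ¬T
  [8] (¬¬T ∨ ¬¬(F ∧ F)) ∨ ¬T
  [9] (T ∨ ¬¬(F ∧ F)) ∨ ¬T
  [10] T ∨ ¬T
  [11] T

Term B:
  start: (F ∧ ((¬T ∨ (F ∧ T)) ∧ T)) ∨ ¬T
  [1] F ∨ ¬T
  [2] ¬T
  [3] F

Answer: DIFFERENT — A ⇓ T, B ⇓ F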